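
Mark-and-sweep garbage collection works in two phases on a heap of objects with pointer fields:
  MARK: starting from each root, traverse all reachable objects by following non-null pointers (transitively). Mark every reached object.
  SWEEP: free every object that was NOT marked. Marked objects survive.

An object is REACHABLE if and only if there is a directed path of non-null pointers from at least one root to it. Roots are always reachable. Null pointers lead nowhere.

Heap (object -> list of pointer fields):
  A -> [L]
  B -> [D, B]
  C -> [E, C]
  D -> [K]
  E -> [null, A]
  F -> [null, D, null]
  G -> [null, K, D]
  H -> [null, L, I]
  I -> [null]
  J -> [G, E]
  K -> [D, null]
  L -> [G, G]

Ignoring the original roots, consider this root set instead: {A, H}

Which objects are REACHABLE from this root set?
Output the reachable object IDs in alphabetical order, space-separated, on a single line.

Answer: A D G H I K L

Derivation:
Roots: A H
Mark A: refs=L, marked=A
Mark H: refs=null L I, marked=A H
Mark L: refs=G G, marked=A H L
Mark I: refs=null, marked=A H I L
Mark G: refs=null K D, marked=A G H I L
Mark K: refs=D null, marked=A G H I K L
Mark D: refs=K, marked=A D G H I K L
Unmarked (collected): B C E F J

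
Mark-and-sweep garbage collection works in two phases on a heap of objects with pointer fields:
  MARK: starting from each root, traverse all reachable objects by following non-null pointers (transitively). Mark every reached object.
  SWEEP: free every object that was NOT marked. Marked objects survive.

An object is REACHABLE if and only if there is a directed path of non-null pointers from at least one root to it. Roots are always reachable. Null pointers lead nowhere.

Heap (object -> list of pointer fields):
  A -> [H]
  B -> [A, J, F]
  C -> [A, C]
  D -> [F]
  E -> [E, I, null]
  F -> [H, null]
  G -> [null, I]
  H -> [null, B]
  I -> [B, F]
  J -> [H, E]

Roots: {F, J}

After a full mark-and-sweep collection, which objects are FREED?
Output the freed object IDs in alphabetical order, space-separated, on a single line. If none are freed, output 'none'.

Roots: F J
Mark F: refs=H null, marked=F
Mark J: refs=H E, marked=F J
Mark H: refs=null B, marked=F H J
Mark E: refs=E I null, marked=E F H J
Mark B: refs=A J F, marked=B E F H J
Mark I: refs=B F, marked=B E F H I J
Mark A: refs=H, marked=A B E F H I J
Unmarked (collected): C D G

Answer: C D G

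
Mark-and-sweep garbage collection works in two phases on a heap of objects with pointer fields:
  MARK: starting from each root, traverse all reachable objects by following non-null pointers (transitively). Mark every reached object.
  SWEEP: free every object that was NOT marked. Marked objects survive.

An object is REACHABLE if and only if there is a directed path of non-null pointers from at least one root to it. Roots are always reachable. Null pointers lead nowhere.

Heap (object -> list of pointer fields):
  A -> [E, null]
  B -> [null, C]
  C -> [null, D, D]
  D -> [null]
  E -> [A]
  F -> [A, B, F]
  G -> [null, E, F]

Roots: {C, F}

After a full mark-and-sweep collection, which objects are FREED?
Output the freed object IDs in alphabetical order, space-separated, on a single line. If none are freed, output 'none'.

Answer: G

Derivation:
Roots: C F
Mark C: refs=null D D, marked=C
Mark F: refs=A B F, marked=C F
Mark D: refs=null, marked=C D F
Mark A: refs=E null, marked=A C D F
Mark B: refs=null C, marked=A B C D F
Mark E: refs=A, marked=A B C D E F
Unmarked (collected): G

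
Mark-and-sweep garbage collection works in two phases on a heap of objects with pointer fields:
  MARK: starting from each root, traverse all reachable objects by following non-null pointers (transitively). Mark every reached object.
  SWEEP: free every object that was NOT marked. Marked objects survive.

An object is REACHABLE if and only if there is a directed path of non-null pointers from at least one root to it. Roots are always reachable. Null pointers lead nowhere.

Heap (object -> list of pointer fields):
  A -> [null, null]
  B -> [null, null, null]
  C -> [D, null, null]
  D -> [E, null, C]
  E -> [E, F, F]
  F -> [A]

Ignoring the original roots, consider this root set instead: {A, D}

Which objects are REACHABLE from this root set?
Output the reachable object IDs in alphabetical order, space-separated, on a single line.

Answer: A C D E F

Derivation:
Roots: A D
Mark A: refs=null null, marked=A
Mark D: refs=E null C, marked=A D
Mark E: refs=E F F, marked=A D E
Mark C: refs=D null null, marked=A C D E
Mark F: refs=A, marked=A C D E F
Unmarked (collected): B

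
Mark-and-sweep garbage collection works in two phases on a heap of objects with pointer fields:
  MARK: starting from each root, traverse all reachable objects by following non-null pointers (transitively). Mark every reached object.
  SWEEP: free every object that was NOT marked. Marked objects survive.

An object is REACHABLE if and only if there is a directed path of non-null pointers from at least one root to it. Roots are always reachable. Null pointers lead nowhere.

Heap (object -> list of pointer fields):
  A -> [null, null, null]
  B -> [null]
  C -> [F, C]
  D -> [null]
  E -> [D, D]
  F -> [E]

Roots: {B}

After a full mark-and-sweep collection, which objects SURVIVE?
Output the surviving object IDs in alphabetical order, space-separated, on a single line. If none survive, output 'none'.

Roots: B
Mark B: refs=null, marked=B
Unmarked (collected): A C D E F

Answer: B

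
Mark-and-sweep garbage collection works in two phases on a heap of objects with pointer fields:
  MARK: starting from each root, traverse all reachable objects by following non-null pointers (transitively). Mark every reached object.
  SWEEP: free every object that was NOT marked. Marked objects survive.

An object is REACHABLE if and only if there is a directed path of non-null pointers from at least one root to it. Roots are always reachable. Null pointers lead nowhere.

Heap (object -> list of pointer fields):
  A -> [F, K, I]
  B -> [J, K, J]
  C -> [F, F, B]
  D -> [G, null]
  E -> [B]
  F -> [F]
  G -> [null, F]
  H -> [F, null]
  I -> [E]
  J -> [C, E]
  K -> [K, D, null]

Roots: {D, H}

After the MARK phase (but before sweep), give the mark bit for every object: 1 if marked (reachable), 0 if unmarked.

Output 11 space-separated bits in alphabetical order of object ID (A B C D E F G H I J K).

Answer: 0 0 0 1 0 1 1 1 0 0 0

Derivation:
Roots: D H
Mark D: refs=G null, marked=D
Mark H: refs=F null, marked=D H
Mark G: refs=null F, marked=D G H
Mark F: refs=F, marked=D F G H
Unmarked (collected): A B C E I J K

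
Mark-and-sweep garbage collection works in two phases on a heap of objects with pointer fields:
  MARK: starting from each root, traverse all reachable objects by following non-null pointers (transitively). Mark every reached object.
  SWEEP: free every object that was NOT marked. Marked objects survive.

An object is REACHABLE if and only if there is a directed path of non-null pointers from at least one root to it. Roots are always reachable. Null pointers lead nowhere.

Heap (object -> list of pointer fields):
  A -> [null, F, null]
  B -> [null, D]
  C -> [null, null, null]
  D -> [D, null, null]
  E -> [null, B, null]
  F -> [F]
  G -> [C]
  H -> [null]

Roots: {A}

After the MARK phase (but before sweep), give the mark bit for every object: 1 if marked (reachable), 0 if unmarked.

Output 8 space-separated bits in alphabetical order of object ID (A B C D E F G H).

Answer: 1 0 0 0 0 1 0 0

Derivation:
Roots: A
Mark A: refs=null F null, marked=A
Mark F: refs=F, marked=A F
Unmarked (collected): B C D E G H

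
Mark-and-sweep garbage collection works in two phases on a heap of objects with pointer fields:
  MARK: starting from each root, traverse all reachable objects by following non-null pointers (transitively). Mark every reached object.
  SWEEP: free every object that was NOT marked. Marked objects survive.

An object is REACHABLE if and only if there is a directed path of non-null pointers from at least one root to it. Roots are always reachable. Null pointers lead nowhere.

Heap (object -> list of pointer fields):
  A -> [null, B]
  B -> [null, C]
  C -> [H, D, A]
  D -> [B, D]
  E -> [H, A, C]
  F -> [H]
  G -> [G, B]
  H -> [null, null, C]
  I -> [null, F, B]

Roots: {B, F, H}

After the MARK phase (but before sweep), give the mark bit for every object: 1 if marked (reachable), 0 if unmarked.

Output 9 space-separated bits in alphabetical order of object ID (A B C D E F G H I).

Answer: 1 1 1 1 0 1 0 1 0

Derivation:
Roots: B F H
Mark B: refs=null C, marked=B
Mark F: refs=H, marked=B F
Mark H: refs=null null C, marked=B F H
Mark C: refs=H D A, marked=B C F H
Mark D: refs=B D, marked=B C D F H
Mark A: refs=null B, marked=A B C D F H
Unmarked (collected): E G I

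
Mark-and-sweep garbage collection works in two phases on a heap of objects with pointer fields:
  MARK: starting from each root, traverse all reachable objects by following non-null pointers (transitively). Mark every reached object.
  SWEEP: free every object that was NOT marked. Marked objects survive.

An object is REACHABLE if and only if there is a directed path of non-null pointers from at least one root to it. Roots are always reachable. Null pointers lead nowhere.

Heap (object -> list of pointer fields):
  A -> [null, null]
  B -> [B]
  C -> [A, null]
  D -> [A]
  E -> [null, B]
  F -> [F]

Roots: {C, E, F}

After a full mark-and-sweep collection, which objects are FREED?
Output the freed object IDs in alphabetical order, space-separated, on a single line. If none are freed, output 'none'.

Roots: C E F
Mark C: refs=A null, marked=C
Mark E: refs=null B, marked=C E
Mark F: refs=F, marked=C E F
Mark A: refs=null null, marked=A C E F
Mark B: refs=B, marked=A B C E F
Unmarked (collected): D

Answer: D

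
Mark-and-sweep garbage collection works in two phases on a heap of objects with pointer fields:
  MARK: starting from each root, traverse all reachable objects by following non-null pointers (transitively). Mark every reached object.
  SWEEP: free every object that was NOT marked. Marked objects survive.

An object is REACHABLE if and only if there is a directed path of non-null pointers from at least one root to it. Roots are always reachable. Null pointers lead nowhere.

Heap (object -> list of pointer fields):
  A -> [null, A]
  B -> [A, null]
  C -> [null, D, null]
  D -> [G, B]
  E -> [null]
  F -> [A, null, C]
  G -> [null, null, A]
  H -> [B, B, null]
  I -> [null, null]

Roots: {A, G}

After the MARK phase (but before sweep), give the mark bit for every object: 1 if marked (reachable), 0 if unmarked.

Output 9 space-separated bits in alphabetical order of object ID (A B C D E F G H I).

Answer: 1 0 0 0 0 0 1 0 0

Derivation:
Roots: A G
Mark A: refs=null A, marked=A
Mark G: refs=null null A, marked=A G
Unmarked (collected): B C D E F H I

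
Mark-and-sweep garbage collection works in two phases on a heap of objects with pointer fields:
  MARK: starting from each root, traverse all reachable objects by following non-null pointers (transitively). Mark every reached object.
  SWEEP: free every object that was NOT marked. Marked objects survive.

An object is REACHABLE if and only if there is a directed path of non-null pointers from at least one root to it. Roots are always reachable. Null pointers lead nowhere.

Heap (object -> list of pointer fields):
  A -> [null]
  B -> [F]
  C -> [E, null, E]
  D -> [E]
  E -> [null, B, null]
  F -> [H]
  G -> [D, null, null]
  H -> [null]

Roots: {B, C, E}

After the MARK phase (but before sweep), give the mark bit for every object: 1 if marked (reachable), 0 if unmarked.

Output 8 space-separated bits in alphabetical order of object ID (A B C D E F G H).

Answer: 0 1 1 0 1 1 0 1

Derivation:
Roots: B C E
Mark B: refs=F, marked=B
Mark C: refs=E null E, marked=B C
Mark E: refs=null B null, marked=B C E
Mark F: refs=H, marked=B C E F
Mark H: refs=null, marked=B C E F H
Unmarked (collected): A D G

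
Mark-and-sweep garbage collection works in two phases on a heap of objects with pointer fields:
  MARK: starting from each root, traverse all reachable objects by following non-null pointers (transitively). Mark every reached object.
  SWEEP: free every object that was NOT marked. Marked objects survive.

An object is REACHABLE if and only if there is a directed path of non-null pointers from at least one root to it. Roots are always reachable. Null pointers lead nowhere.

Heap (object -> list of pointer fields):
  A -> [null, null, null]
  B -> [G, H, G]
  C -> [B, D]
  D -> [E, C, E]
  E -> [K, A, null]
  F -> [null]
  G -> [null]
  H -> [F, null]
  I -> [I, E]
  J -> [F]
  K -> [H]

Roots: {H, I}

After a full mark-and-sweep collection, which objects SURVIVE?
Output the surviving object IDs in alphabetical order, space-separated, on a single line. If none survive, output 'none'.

Roots: H I
Mark H: refs=F null, marked=H
Mark I: refs=I E, marked=H I
Mark F: refs=null, marked=F H I
Mark E: refs=K A null, marked=E F H I
Mark K: refs=H, marked=E F H I K
Mark A: refs=null null null, marked=A E F H I K
Unmarked (collected): B C D G J

Answer: A E F H I K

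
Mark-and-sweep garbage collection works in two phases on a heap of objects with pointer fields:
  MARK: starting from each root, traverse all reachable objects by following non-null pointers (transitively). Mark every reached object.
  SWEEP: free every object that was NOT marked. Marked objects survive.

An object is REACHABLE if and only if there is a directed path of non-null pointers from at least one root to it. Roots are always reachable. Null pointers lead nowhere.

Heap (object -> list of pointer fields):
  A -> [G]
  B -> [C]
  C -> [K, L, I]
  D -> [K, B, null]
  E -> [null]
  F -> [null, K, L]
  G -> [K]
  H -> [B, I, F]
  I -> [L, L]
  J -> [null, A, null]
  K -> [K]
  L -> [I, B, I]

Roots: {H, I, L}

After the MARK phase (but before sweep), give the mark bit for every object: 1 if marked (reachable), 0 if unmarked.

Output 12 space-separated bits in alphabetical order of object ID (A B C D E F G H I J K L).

Roots: H I L
Mark H: refs=B I F, marked=H
Mark I: refs=L L, marked=H I
Mark L: refs=I B I, marked=H I L
Mark B: refs=C, marked=B H I L
Mark F: refs=null K L, marked=B F H I L
Mark C: refs=K L I, marked=B C F H I L
Mark K: refs=K, marked=B C F H I K L
Unmarked (collected): A D E G J

Answer: 0 1 1 0 0 1 0 1 1 0 1 1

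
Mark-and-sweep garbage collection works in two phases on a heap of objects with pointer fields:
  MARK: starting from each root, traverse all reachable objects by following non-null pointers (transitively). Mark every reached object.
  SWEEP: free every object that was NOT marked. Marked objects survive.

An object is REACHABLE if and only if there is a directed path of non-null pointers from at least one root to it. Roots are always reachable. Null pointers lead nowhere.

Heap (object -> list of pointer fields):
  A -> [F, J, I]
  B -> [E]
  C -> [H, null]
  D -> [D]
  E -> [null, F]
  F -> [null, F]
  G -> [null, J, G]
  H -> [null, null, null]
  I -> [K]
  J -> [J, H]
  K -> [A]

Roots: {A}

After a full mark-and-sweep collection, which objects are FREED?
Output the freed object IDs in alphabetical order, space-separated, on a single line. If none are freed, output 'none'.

Answer: B C D E G

Derivation:
Roots: A
Mark A: refs=F J I, marked=A
Mark F: refs=null F, marked=A F
Mark J: refs=J H, marked=A F J
Mark I: refs=K, marked=A F I J
Mark H: refs=null null null, marked=A F H I J
Mark K: refs=A, marked=A F H I J K
Unmarked (collected): B C D E G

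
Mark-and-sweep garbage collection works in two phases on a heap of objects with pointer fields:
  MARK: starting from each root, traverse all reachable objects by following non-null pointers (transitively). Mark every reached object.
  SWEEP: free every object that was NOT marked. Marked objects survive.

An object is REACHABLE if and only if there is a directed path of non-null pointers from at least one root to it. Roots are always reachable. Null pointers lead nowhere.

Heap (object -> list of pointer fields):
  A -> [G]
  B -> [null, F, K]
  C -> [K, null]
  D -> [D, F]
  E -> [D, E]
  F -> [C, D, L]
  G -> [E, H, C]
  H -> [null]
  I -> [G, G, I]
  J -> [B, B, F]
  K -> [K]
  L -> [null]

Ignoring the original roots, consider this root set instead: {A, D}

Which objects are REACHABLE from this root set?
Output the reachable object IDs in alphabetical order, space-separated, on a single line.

Answer: A C D E F G H K L

Derivation:
Roots: A D
Mark A: refs=G, marked=A
Mark D: refs=D F, marked=A D
Mark G: refs=E H C, marked=A D G
Mark F: refs=C D L, marked=A D F G
Mark E: refs=D E, marked=A D E F G
Mark H: refs=null, marked=A D E F G H
Mark C: refs=K null, marked=A C D E F G H
Mark L: refs=null, marked=A C D E F G H L
Mark K: refs=K, marked=A C D E F G H K L
Unmarked (collected): B I J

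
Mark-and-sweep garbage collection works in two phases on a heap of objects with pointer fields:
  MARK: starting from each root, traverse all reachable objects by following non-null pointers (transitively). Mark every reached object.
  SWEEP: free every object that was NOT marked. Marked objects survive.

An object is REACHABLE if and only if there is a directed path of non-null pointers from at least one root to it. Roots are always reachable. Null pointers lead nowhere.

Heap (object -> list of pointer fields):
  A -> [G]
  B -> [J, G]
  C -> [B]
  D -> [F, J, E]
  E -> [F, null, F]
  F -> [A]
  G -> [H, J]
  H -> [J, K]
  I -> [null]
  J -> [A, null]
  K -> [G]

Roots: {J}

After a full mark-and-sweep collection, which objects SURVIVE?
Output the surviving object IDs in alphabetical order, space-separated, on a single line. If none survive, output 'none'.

Roots: J
Mark J: refs=A null, marked=J
Mark A: refs=G, marked=A J
Mark G: refs=H J, marked=A G J
Mark H: refs=J K, marked=A G H J
Mark K: refs=G, marked=A G H J K
Unmarked (collected): B C D E F I

Answer: A G H J K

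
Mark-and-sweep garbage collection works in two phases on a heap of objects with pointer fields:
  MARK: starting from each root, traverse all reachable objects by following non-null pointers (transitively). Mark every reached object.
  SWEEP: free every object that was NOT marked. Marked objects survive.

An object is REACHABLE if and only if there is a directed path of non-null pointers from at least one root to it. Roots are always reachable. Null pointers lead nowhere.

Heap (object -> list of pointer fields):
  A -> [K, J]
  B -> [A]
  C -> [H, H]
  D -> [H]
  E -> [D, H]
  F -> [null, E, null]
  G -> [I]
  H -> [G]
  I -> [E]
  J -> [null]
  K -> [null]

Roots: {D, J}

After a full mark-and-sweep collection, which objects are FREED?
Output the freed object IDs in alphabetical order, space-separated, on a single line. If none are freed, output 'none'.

Roots: D J
Mark D: refs=H, marked=D
Mark J: refs=null, marked=D J
Mark H: refs=G, marked=D H J
Mark G: refs=I, marked=D G H J
Mark I: refs=E, marked=D G H I J
Mark E: refs=D H, marked=D E G H I J
Unmarked (collected): A B C F K

Answer: A B C F K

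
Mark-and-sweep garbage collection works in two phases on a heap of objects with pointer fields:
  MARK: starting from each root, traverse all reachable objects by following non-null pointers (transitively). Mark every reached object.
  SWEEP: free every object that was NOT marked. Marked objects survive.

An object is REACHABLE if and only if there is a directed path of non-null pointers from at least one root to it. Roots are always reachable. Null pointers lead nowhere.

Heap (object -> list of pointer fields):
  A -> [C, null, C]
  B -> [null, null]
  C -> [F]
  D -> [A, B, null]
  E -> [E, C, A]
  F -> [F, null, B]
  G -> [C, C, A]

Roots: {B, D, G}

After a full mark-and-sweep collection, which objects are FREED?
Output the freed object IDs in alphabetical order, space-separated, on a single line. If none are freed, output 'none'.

Roots: B D G
Mark B: refs=null null, marked=B
Mark D: refs=A B null, marked=B D
Mark G: refs=C C A, marked=B D G
Mark A: refs=C null C, marked=A B D G
Mark C: refs=F, marked=A B C D G
Mark F: refs=F null B, marked=A B C D F G
Unmarked (collected): E

Answer: E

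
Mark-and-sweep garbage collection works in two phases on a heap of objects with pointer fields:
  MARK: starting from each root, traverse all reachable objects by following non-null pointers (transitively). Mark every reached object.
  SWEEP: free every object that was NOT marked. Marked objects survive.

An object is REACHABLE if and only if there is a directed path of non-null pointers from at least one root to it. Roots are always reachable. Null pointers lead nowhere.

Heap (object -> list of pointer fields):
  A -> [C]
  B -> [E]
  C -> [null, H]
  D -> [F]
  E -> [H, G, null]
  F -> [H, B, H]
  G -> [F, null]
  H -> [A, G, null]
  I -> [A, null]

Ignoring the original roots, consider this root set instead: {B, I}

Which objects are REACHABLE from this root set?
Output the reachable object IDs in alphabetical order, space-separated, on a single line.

Roots: B I
Mark B: refs=E, marked=B
Mark I: refs=A null, marked=B I
Mark E: refs=H G null, marked=B E I
Mark A: refs=C, marked=A B E I
Mark H: refs=A G null, marked=A B E H I
Mark G: refs=F null, marked=A B E G H I
Mark C: refs=null H, marked=A B C E G H I
Mark F: refs=H B H, marked=A B C E F G H I
Unmarked (collected): D

Answer: A B C E F G H I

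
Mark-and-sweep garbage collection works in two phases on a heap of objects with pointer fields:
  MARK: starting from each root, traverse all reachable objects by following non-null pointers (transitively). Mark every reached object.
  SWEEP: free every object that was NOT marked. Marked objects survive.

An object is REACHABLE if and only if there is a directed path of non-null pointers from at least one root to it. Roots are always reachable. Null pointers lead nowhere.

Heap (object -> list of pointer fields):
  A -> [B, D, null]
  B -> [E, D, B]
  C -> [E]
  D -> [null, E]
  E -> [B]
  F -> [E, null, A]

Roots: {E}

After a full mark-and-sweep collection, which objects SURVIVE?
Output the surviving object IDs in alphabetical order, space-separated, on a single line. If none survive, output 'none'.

Answer: B D E

Derivation:
Roots: E
Mark E: refs=B, marked=E
Mark B: refs=E D B, marked=B E
Mark D: refs=null E, marked=B D E
Unmarked (collected): A C F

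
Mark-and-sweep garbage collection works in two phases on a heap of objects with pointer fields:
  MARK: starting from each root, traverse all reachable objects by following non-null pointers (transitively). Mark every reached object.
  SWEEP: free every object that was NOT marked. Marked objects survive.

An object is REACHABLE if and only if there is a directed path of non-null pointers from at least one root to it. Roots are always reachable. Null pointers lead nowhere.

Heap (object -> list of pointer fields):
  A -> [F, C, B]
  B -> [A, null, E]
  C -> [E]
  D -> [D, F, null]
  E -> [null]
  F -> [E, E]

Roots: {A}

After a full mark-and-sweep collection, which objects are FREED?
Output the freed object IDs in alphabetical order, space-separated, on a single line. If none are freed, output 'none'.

Answer: D

Derivation:
Roots: A
Mark A: refs=F C B, marked=A
Mark F: refs=E E, marked=A F
Mark C: refs=E, marked=A C F
Mark B: refs=A null E, marked=A B C F
Mark E: refs=null, marked=A B C E F
Unmarked (collected): D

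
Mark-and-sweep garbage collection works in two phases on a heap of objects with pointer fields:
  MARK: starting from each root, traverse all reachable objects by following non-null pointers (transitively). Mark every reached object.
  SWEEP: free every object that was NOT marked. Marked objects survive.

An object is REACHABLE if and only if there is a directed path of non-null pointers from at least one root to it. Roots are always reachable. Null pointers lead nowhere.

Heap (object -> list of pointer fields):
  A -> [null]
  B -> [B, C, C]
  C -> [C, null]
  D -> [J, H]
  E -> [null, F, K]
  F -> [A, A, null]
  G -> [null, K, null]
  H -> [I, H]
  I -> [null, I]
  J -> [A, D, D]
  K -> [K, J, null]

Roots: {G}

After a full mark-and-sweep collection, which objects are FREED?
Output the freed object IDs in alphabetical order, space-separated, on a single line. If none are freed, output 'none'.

Answer: B C E F

Derivation:
Roots: G
Mark G: refs=null K null, marked=G
Mark K: refs=K J null, marked=G K
Mark J: refs=A D D, marked=G J K
Mark A: refs=null, marked=A G J K
Mark D: refs=J H, marked=A D G J K
Mark H: refs=I H, marked=A D G H J K
Mark I: refs=null I, marked=A D G H I J K
Unmarked (collected): B C E F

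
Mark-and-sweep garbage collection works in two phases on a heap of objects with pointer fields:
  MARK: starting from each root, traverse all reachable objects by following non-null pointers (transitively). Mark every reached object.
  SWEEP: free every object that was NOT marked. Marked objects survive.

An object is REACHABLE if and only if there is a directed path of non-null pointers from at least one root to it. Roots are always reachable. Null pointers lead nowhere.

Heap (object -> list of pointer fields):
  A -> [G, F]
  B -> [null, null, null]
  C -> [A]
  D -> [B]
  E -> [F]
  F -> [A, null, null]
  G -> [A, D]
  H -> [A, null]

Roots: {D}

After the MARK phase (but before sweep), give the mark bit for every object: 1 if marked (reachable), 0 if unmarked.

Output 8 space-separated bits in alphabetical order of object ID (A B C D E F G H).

Roots: D
Mark D: refs=B, marked=D
Mark B: refs=null null null, marked=B D
Unmarked (collected): A C E F G H

Answer: 0 1 0 1 0 0 0 0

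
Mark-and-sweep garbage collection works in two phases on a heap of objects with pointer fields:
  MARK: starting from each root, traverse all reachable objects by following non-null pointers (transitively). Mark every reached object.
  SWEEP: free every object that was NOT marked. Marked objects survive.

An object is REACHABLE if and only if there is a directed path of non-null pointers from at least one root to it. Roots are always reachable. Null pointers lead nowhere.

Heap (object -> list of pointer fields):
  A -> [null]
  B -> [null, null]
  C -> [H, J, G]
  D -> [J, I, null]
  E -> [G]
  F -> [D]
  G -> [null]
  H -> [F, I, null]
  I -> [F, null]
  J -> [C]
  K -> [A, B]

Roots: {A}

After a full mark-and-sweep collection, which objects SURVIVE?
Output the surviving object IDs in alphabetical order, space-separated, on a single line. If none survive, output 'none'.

Answer: A

Derivation:
Roots: A
Mark A: refs=null, marked=A
Unmarked (collected): B C D E F G H I J K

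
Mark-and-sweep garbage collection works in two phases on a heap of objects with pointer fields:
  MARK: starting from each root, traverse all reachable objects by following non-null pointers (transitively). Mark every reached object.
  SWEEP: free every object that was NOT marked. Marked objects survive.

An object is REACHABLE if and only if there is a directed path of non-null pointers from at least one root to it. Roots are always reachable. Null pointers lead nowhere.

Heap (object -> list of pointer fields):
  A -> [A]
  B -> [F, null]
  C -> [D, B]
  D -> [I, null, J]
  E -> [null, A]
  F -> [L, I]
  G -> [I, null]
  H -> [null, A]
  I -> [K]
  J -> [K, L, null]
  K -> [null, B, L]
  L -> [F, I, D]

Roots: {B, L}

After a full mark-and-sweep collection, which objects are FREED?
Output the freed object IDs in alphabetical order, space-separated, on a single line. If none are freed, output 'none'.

Answer: A C E G H

Derivation:
Roots: B L
Mark B: refs=F null, marked=B
Mark L: refs=F I D, marked=B L
Mark F: refs=L I, marked=B F L
Mark I: refs=K, marked=B F I L
Mark D: refs=I null J, marked=B D F I L
Mark K: refs=null B L, marked=B D F I K L
Mark J: refs=K L null, marked=B D F I J K L
Unmarked (collected): A C E G H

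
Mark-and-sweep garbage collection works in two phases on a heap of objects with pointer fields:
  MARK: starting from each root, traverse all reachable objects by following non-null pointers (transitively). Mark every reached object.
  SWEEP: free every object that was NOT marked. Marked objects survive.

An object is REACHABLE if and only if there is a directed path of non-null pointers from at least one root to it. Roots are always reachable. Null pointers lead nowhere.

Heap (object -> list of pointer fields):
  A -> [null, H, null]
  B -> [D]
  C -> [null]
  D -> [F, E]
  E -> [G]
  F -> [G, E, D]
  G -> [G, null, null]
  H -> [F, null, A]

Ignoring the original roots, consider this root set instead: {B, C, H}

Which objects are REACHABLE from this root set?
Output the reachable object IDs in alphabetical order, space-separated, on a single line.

Roots: B C H
Mark B: refs=D, marked=B
Mark C: refs=null, marked=B C
Mark H: refs=F null A, marked=B C H
Mark D: refs=F E, marked=B C D H
Mark F: refs=G E D, marked=B C D F H
Mark A: refs=null H null, marked=A B C D F H
Mark E: refs=G, marked=A B C D E F H
Mark G: refs=G null null, marked=A B C D E F G H
Unmarked (collected): (none)

Answer: A B C D E F G H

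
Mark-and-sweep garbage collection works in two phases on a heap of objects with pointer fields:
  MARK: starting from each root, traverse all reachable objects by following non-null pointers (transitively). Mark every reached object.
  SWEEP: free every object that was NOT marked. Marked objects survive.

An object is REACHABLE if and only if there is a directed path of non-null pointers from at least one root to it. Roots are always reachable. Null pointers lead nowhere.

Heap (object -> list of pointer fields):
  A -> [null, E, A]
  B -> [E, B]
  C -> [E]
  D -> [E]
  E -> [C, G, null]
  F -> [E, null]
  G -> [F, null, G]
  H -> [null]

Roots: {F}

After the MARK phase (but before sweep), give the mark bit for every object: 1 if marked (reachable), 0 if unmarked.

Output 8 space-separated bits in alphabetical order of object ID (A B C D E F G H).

Answer: 0 0 1 0 1 1 1 0

Derivation:
Roots: F
Mark F: refs=E null, marked=F
Mark E: refs=C G null, marked=E F
Mark C: refs=E, marked=C E F
Mark G: refs=F null G, marked=C E F G
Unmarked (collected): A B D H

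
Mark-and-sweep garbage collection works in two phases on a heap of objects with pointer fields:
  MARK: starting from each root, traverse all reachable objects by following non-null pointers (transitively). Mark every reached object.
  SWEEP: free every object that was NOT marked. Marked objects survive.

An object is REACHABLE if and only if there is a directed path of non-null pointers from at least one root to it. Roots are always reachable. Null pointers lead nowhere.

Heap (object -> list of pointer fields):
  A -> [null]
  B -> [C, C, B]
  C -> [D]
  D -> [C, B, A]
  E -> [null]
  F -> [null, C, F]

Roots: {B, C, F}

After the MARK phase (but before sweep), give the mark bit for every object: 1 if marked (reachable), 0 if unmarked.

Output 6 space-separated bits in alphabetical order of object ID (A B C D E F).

Roots: B C F
Mark B: refs=C C B, marked=B
Mark C: refs=D, marked=B C
Mark F: refs=null C F, marked=B C F
Mark D: refs=C B A, marked=B C D F
Mark A: refs=null, marked=A B C D F
Unmarked (collected): E

Answer: 1 1 1 1 0 1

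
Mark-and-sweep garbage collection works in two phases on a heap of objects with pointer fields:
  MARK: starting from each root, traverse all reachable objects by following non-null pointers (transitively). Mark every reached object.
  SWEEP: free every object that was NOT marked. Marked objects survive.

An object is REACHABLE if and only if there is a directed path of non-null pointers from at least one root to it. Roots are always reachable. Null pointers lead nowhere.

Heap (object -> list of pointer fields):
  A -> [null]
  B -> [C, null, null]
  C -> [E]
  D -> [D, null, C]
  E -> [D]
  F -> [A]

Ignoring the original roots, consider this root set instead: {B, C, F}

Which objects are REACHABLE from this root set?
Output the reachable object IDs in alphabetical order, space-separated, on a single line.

Roots: B C F
Mark B: refs=C null null, marked=B
Mark C: refs=E, marked=B C
Mark F: refs=A, marked=B C F
Mark E: refs=D, marked=B C E F
Mark A: refs=null, marked=A B C E F
Mark D: refs=D null C, marked=A B C D E F
Unmarked (collected): (none)

Answer: A B C D E F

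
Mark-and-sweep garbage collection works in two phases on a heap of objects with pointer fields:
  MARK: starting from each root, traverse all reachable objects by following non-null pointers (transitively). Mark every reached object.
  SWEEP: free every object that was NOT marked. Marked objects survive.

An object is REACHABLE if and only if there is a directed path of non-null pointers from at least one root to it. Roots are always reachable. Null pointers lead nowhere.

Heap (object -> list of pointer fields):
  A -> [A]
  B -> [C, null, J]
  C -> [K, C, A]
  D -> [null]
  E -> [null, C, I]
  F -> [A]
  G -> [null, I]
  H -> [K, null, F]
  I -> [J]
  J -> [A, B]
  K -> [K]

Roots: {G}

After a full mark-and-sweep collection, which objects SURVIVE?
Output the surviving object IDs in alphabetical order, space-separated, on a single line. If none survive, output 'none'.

Roots: G
Mark G: refs=null I, marked=G
Mark I: refs=J, marked=G I
Mark J: refs=A B, marked=G I J
Mark A: refs=A, marked=A G I J
Mark B: refs=C null J, marked=A B G I J
Mark C: refs=K C A, marked=A B C G I J
Mark K: refs=K, marked=A B C G I J K
Unmarked (collected): D E F H

Answer: A B C G I J K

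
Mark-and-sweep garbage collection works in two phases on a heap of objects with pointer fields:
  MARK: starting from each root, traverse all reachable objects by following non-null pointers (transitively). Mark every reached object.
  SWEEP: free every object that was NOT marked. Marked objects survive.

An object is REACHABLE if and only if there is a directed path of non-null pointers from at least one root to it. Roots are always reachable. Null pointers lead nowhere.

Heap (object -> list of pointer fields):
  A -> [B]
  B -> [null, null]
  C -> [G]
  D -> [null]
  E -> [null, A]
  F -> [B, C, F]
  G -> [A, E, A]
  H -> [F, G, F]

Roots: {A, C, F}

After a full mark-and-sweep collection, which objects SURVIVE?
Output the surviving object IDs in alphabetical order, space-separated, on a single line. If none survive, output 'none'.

Roots: A C F
Mark A: refs=B, marked=A
Mark C: refs=G, marked=A C
Mark F: refs=B C F, marked=A C F
Mark B: refs=null null, marked=A B C F
Mark G: refs=A E A, marked=A B C F G
Mark E: refs=null A, marked=A B C E F G
Unmarked (collected): D H

Answer: A B C E F G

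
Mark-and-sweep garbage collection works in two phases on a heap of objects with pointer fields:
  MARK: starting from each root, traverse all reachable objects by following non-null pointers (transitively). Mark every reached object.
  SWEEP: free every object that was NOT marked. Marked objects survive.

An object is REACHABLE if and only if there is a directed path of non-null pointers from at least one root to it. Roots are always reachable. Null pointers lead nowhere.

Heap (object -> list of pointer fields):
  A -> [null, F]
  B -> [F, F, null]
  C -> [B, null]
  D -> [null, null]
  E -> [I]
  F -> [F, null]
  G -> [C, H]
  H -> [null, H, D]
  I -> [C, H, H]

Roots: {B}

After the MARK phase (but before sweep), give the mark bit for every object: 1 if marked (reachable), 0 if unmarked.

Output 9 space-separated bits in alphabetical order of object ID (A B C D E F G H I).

Answer: 0 1 0 0 0 1 0 0 0

Derivation:
Roots: B
Mark B: refs=F F null, marked=B
Mark F: refs=F null, marked=B F
Unmarked (collected): A C D E G H I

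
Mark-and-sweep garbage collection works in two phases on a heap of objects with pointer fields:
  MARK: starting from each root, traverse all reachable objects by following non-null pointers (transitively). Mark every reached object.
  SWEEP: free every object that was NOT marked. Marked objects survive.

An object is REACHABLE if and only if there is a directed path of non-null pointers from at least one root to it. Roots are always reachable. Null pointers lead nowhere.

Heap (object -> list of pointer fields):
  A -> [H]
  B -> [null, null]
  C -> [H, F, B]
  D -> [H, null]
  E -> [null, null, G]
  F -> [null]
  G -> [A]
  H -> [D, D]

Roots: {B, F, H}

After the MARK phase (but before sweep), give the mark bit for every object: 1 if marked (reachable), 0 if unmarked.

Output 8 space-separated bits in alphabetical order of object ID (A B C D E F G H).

Answer: 0 1 0 1 0 1 0 1

Derivation:
Roots: B F H
Mark B: refs=null null, marked=B
Mark F: refs=null, marked=B F
Mark H: refs=D D, marked=B F H
Mark D: refs=H null, marked=B D F H
Unmarked (collected): A C E G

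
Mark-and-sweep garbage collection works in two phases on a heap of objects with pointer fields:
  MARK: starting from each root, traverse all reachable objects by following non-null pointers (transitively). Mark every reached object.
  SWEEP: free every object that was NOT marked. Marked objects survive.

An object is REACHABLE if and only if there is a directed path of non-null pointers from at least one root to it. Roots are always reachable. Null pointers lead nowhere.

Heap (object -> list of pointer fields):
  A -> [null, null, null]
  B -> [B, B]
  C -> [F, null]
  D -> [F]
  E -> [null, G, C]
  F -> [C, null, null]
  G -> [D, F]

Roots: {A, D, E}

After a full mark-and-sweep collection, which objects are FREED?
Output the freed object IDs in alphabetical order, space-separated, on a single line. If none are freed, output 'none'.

Roots: A D E
Mark A: refs=null null null, marked=A
Mark D: refs=F, marked=A D
Mark E: refs=null G C, marked=A D E
Mark F: refs=C null null, marked=A D E F
Mark G: refs=D F, marked=A D E F G
Mark C: refs=F null, marked=A C D E F G
Unmarked (collected): B

Answer: B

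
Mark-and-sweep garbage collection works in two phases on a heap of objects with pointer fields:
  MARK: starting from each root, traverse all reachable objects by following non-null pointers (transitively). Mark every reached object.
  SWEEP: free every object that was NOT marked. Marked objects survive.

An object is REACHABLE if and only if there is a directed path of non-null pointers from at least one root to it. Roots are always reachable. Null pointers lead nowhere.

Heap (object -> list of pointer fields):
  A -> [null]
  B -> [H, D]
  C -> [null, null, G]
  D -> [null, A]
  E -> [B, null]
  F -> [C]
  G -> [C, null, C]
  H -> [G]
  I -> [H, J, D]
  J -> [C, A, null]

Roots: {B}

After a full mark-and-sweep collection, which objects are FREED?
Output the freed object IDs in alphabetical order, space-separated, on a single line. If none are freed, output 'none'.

Answer: E F I J

Derivation:
Roots: B
Mark B: refs=H D, marked=B
Mark H: refs=G, marked=B H
Mark D: refs=null A, marked=B D H
Mark G: refs=C null C, marked=B D G H
Mark A: refs=null, marked=A B D G H
Mark C: refs=null null G, marked=A B C D G H
Unmarked (collected): E F I J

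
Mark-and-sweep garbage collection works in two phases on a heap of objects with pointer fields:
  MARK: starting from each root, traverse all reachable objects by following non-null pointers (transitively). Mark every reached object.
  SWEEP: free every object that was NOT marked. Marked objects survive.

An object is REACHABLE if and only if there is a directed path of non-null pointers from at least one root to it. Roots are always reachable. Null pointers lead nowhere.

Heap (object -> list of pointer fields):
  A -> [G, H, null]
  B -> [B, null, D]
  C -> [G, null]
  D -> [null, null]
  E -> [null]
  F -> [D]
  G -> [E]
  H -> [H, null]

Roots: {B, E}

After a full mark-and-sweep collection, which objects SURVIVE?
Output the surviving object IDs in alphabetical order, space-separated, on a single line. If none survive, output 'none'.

Roots: B E
Mark B: refs=B null D, marked=B
Mark E: refs=null, marked=B E
Mark D: refs=null null, marked=B D E
Unmarked (collected): A C F G H

Answer: B D E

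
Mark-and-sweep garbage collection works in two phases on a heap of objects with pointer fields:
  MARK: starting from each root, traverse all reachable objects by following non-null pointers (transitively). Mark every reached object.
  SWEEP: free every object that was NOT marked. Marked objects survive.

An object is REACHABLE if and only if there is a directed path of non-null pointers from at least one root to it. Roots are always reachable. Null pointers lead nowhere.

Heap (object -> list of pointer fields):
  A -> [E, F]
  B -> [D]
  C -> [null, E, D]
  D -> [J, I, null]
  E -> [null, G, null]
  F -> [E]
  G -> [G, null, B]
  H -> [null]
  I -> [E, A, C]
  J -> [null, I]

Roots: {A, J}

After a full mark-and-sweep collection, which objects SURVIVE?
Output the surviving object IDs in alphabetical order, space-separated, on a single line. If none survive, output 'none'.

Answer: A B C D E F G I J

Derivation:
Roots: A J
Mark A: refs=E F, marked=A
Mark J: refs=null I, marked=A J
Mark E: refs=null G null, marked=A E J
Mark F: refs=E, marked=A E F J
Mark I: refs=E A C, marked=A E F I J
Mark G: refs=G null B, marked=A E F G I J
Mark C: refs=null E D, marked=A C E F G I J
Mark B: refs=D, marked=A B C E F G I J
Mark D: refs=J I null, marked=A B C D E F G I J
Unmarked (collected): H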